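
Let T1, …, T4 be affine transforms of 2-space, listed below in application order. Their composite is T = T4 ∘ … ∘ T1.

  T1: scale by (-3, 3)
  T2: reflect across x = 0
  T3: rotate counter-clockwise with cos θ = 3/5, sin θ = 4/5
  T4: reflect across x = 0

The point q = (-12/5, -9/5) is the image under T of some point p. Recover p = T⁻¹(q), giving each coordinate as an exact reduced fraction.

p = (0, -1)

T1 = [-3 0 0; 0 3 0; 0 0 1]
T2·T1 = [3 0 0; 0 3 0; 0 0 1]
T3·…·T1 = [9/5 -12/5 0; 12/5 9/5 0; 0 0 1]
T4·…·T1 = [-9/5 12/5 0; 12/5 9/5 0; 0 0 1]
det M = -9; M⁻¹ = [-1/5 4/15 0; 4/15 1/5 0; 0 0 1]
M⁻¹ · (-12/5, -9/5)ᵀ = (0, -1)ᵀ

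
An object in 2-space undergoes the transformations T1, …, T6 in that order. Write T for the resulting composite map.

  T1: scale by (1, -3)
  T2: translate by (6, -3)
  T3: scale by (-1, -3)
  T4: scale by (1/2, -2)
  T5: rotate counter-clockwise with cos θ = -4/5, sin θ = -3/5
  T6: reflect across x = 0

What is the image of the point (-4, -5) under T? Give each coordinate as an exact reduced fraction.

T1 scale by (1, -3): (-4, -5) → (-4, 15)
T2 translate by (6, -3): (-4, 15) → (2, 12)
T3 scale by (-1, -3): (2, 12) → (-2, -36)
T4 scale by (1/2, -2): (-2, -36) → (-1, 72)
T5 rotate counter-clockwise with cos θ = -4/5, sin θ = -3/5: (-1, 72) → (44, -57)
T6 reflect across x = 0: (44, -57) → (-44, -57)

T(p) = (-44, -57)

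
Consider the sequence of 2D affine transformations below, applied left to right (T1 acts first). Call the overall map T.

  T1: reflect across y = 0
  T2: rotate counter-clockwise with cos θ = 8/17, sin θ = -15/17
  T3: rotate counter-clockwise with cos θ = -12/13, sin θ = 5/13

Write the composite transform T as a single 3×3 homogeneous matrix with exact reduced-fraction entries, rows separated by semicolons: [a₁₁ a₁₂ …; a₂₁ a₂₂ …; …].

T1 = [1 0 0; 0 -1 0; 0 0 1]
T2·T1 = [8/17 -15/17 0; -15/17 -8/17 0; 0 0 1]
T3·…·T1 = [-21/221 220/221 0; 220/221 21/221 0; 0 0 1]

T = [-21/221 220/221 0; 220/221 21/221 0; 0 0 1]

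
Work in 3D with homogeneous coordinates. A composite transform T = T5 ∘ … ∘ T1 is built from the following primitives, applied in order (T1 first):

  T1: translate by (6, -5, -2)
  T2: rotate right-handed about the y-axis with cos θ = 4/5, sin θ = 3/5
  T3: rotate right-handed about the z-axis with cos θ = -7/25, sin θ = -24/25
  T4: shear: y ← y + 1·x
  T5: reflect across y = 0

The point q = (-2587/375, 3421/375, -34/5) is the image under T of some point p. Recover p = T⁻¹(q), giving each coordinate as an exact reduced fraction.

p = (4/3, -1, -1)

T1 = [1 0 0 6; 0 1 0 -5; 0 0 1 -2; 0 0 0 1]
T2·T1 = [4/5 0 3/5 18/5; 0 1 0 -5; -3/5 0 4/5 -26/5; 0 0 0 1]
T3·…·T1 = [-28/125 24/25 -21/125 -726/125; -96/125 -7/25 -72/125 -257/125; -3/5 0 4/5 -26/5; 0 0 0 1]
T4·…·T1 = [-28/125 24/25 -21/125 -726/125; -124/125 17/25 -93/125 -983/125; -3/5 0 4/5 -26/5; 0 0 0 1]
T5·…·T1 = [-28/125 24/25 -21/125 -726/125; 124/125 -17/25 93/125 983/125; -3/5 0 4/5 -26/5; 0 0 0 1]
det M = -1; M⁻¹ = [68/125 96/125 -3/5 -6; 31/25 7/25 0 5; 51/125 72/125 4/5 2; 0 0 0 1]
M⁻¹ · (-2587/375, 3421/375, -34/5)ᵀ = (4/3, -1, -1)ᵀ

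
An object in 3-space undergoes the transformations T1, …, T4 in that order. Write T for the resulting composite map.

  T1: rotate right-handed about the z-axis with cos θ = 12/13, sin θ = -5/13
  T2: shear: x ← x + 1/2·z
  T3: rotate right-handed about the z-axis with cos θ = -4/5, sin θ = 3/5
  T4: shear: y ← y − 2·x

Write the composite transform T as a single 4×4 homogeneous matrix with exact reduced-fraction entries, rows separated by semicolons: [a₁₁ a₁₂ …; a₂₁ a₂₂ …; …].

T = [-33/65 -56/65 -2/5 0; 122/65 79/65 11/10 0; 0 0 1 0; 0 0 0 1]

T1 = [12/13 5/13 0 0; -5/13 12/13 0 0; 0 0 1 0; 0 0 0 1]
T2·T1 = [12/13 5/13 1/2 0; -5/13 12/13 0 0; 0 0 1 0; 0 0 0 1]
T3·…·T1 = [-33/65 -56/65 -2/5 0; 56/65 -33/65 3/10 0; 0 0 1 0; 0 0 0 1]
T4·…·T1 = [-33/65 -56/65 -2/5 0; 122/65 79/65 11/10 0; 0 0 1 0; 0 0 0 1]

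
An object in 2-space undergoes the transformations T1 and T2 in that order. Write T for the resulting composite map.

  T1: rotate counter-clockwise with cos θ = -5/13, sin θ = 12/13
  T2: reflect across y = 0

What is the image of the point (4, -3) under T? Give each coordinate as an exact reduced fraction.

T1 rotate counter-clockwise with cos θ = -5/13, sin θ = 12/13: (4, -3) → (16/13, 63/13)
T2 reflect across y = 0: (16/13, 63/13) → (16/13, -63/13)

T(p) = (16/13, -63/13)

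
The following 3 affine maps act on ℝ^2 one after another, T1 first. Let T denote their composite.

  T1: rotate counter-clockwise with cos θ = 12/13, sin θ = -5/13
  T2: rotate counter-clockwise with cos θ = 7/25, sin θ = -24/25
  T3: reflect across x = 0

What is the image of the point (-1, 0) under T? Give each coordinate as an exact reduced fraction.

T(p) = (-36/325, 323/325)

T1 rotate counter-clockwise with cos θ = 12/13, sin θ = -5/13: (-1, 0) → (-12/13, 5/13)
T2 rotate counter-clockwise with cos θ = 7/25, sin θ = -24/25: (-12/13, 5/13) → (36/325, 323/325)
T3 reflect across x = 0: (36/325, 323/325) → (-36/325, 323/325)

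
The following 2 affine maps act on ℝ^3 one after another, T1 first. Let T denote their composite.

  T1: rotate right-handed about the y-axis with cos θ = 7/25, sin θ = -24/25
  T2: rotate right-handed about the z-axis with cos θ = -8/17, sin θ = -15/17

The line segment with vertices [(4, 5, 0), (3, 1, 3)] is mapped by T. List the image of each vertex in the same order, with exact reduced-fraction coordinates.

image vertices: (1651/425, -284/85, 96/25), (783/425, 113/85, 93/25)

T1 rotate right-handed about the y-axis with cos θ = 7/25, sin θ = -24/25: (4, 5, 0) → (28/25, 5, 96/25); (3, 1, 3) → (-51/25, 1, 93/25)
T2 rotate right-handed about the z-axis with cos θ = -8/17, sin θ = -15/17: (28/25, 5, 96/25) → (1651/425, -284/85, 96/25); (-51/25, 1, 93/25) → (783/425, 113/85, 93/25)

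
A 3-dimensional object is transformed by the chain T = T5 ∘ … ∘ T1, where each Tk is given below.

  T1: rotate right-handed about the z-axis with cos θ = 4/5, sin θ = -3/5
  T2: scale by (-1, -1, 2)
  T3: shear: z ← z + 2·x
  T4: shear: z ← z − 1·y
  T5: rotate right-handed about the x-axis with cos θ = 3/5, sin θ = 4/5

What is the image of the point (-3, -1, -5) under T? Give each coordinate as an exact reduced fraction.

T(p) = (3, 9/5, -13/5)

T1 rotate right-handed about the z-axis with cos θ = 4/5, sin θ = -3/5: (-3, -1, -5) → (-3, 1, -5)
T2 scale by (-1, -1, 2): (-3, 1, -5) → (3, -1, -10)
T3 shear: z ← z + 2·x: (3, -1, -10) → (3, -1, -4)
T4 shear: z ← z − 1·y: (3, -1, -4) → (3, -1, -3)
T5 rotate right-handed about the x-axis with cos θ = 3/5, sin θ = 4/5: (3, -1, -3) → (3, 9/5, -13/5)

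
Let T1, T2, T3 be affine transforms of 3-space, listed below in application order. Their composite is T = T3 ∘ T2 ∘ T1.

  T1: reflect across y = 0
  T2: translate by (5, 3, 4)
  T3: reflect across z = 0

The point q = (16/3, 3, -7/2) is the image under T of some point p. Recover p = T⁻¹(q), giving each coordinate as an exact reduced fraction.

p = (1/3, 0, -1/2)

T1 = [1 0 0 0; 0 -1 0 0; 0 0 1 0; 0 0 0 1]
T2·T1 = [1 0 0 5; 0 -1 0 3; 0 0 1 4; 0 0 0 1]
T3·…·T1 = [1 0 0 5; 0 -1 0 3; 0 0 -1 -4; 0 0 0 1]
det M = 1; M⁻¹ = [1 0 0 -5; 0 -1 0 3; 0 0 -1 -4; 0 0 0 1]
M⁻¹ · (16/3, 3, -7/2)ᵀ = (1/3, 0, -1/2)ᵀ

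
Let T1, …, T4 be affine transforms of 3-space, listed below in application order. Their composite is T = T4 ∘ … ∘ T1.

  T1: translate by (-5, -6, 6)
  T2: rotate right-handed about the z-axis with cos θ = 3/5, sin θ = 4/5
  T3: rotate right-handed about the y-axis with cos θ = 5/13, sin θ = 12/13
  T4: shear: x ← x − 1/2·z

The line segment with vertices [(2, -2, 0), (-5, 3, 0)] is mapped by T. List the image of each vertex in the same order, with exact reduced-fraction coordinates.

T1 translate by (-5, -6, 6): (2, -2, 0) → (-3, -8, 6); (-5, 3, 0) → (-10, -3, 6)
T2 rotate right-handed about the z-axis with cos θ = 3/5, sin θ = 4/5: (-3, -8, 6) → (23/5, -36/5, 6); (-10, -3, 6) → (-18/5, -49/5, 6)
T3 rotate right-handed about the y-axis with cos θ = 5/13, sin θ = 12/13: (23/5, -36/5, 6) → (95/13, -36/5, -126/65); (-18/5, -49/5, 6) → (54/13, -49/5, 366/65)
T4 shear: x ← x − 1/2·z: (95/13, -36/5, -126/65) → (538/65, -36/5, -126/65); (54/13, -49/5, 366/65) → (87/65, -49/5, 366/65)

image vertices: (538/65, -36/5, -126/65), (87/65, -49/5, 366/65)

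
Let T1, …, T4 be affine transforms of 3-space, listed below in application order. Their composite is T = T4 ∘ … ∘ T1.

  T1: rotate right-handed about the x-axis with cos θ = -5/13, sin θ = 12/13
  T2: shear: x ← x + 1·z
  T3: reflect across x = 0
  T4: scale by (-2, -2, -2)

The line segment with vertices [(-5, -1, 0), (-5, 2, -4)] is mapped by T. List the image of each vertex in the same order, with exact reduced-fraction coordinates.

image vertices: (-154/13, -10/13, 24/13), (-42/13, -76/13, -88/13)

T1 rotate right-handed about the x-axis with cos θ = -5/13, sin θ = 12/13: (-5, -1, 0) → (-5, 5/13, -12/13); (-5, 2, -4) → (-5, 38/13, 44/13)
T2 shear: x ← x + 1·z: (-5, 5/13, -12/13) → (-77/13, 5/13, -12/13); (-5, 38/13, 44/13) → (-21/13, 38/13, 44/13)
T3 reflect across x = 0: (-77/13, 5/13, -12/13) → (77/13, 5/13, -12/13); (-21/13, 38/13, 44/13) → (21/13, 38/13, 44/13)
T4 scale by (-2, -2, -2): (77/13, 5/13, -12/13) → (-154/13, -10/13, 24/13); (21/13, 38/13, 44/13) → (-42/13, -76/13, -88/13)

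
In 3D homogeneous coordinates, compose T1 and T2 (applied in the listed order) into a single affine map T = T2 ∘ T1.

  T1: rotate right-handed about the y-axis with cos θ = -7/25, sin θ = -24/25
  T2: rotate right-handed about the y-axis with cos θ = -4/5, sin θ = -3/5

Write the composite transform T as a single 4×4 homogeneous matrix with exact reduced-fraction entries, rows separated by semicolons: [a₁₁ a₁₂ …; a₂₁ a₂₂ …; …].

T1 = [-7/25 0 -24/25 0; 0 1 0 0; 24/25 0 -7/25 0; 0 0 0 1]
T2·T1 = [-44/125 0 117/125 0; 0 1 0 0; -117/125 0 -44/125 0; 0 0 0 1]

T = [-44/125 0 117/125 0; 0 1 0 0; -117/125 0 -44/125 0; 0 0 0 1]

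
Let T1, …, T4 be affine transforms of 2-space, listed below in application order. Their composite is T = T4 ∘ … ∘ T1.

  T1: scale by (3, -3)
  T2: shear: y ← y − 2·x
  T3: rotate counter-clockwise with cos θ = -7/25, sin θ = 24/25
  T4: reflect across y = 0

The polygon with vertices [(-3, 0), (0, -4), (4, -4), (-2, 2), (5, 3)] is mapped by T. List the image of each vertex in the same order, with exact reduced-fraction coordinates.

T1 scale by (3, -3): (-3, 0) → (-9, 0); (0, -4) → (0, 12); (4, -4) → (12, 12); (-2, 2) → (-6, -6); (5, 3) → (15, -9)
T2 shear: y ← y − 2·x: (-9, 0) → (-9, 18); (0, 12) → (0, 12); (12, 12) → (12, -12); (-6, -6) → (-6, 6); (15, -9) → (15, -39)
T3 rotate counter-clockwise with cos θ = -7/25, sin θ = 24/25: (-9, 18) → (-369/25, -342/25); (0, 12) → (-288/25, -84/25); (12, -12) → (204/25, 372/25); (-6, 6) → (-102/25, -186/25); (15, -39) → (831/25, 633/25)
T4 reflect across y = 0: (-369/25, -342/25) → (-369/25, 342/25); (-288/25, -84/25) → (-288/25, 84/25); (204/25, 372/25) → (204/25, -372/25); (-102/25, -186/25) → (-102/25, 186/25); (831/25, 633/25) → (831/25, -633/25)

image vertices: (-369/25, 342/25), (-288/25, 84/25), (204/25, -372/25), (-102/25, 186/25), (831/25, -633/25)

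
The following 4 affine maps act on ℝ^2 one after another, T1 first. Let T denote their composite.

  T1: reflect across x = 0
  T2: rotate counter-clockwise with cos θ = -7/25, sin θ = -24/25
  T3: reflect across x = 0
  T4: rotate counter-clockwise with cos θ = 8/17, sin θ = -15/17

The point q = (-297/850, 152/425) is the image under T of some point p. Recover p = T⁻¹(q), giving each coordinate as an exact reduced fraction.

T1 = [-1 0 0; 0 1 0; 0 0 1]
T2·T1 = [7/25 24/25 0; 24/25 -7/25 0; 0 0 1]
T3·…·T1 = [-7/25 -24/25 0; 24/25 -7/25 0; 0 0 1]
T4·…·T1 = [304/425 -297/425 0; 297/425 304/425 0; 0 0 1]
det M = 1; M⁻¹ = [304/425 297/425 0; -297/425 304/425 0; 0 0 1]
M⁻¹ · (-297/850, 152/425)ᵀ = (0, 1/2)ᵀ

p = (0, 1/2)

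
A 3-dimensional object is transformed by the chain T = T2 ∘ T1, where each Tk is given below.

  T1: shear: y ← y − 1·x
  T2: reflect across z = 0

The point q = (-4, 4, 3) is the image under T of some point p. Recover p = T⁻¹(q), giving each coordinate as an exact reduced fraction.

T1 = [1 0 0 0; -1 1 0 0; 0 0 1 0; 0 0 0 1]
T2·T1 = [1 0 0 0; -1 1 0 0; 0 0 -1 0; 0 0 0 1]
det M = -1; M⁻¹ = [1 0 0 0; 1 1 0 0; 0 0 -1 0; 0 0 0 1]
M⁻¹ · (-4, 4, 3)ᵀ = (-4, 0, -3)ᵀ

p = (-4, 0, -3)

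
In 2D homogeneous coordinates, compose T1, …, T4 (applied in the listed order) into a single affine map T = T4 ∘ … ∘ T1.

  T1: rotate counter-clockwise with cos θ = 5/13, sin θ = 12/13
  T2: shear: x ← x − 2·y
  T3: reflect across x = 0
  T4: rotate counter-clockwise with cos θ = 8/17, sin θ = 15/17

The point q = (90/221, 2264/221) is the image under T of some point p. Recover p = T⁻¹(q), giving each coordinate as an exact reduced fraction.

T1 = [5/13 -12/13 0; 12/13 5/13 0; 0 0 1]
T2·T1 = [-19/13 -22/13 0; 12/13 5/13 0; 0 0 1]
T3·…·T1 = [19/13 22/13 0; 12/13 5/13 0; 0 0 1]
T4·…·T1 = [-28/221 101/221 0; 381/221 370/221 0; 0 0 1]
det M = -1; M⁻¹ = [-370/221 101/221 0; 381/221 28/221 0; 0 0 1]
M⁻¹ · (90/221, 2264/221)ᵀ = (4, 2)ᵀ

p = (4, 2)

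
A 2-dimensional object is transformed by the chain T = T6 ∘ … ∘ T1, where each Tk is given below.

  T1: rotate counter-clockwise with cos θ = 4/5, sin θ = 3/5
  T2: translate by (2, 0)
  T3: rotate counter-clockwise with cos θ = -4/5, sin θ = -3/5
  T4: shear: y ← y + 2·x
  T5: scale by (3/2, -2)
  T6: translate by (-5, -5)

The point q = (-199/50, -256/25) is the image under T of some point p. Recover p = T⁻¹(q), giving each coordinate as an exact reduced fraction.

p = (-3, 3/2)

T1 = [4/5 -3/5 0; 3/5 4/5 0; 0 0 1]
T2·T1 = [4/5 -3/5 2; 3/5 4/5 0; 0 0 1]
T3·…·T1 = [-7/25 24/25 -8/5; -24/25 -7/25 -6/5; 0 0 1]
T4·…·T1 = [-7/25 24/25 -8/5; -38/25 41/25 -22/5; 0 0 1]
T5·…·T1 = [-21/50 36/25 -12/5; 76/25 -82/25 44/5; 0 0 1]
T6·…·T1 = [-21/50 36/25 -37/5; 76/25 -82/25 19/5; 0 0 1]
det M = -3; M⁻¹ = [82/75 12/25 94/15; 76/75 7/50 209/30; 0 0 1]
M⁻¹ · (-199/50, -256/25)ᵀ = (-3, 3/2)ᵀ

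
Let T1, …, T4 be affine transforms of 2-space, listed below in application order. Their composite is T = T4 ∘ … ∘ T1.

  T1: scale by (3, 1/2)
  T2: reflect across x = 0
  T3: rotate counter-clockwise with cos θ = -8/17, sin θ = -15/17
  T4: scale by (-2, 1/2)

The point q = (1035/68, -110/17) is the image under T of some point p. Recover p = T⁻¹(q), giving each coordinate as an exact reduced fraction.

p = (-5, -5/4)

T1 = [3 0 0; 0 1/2 0; 0 0 1]
T2·T1 = [-3 0 0; 0 1/2 0; 0 0 1]
T3·…·T1 = [24/17 15/34 0; 45/17 -4/17 0; 0 0 1]
T4·…·T1 = [-48/17 -15/17 0; 45/34 -2/17 0; 0 0 1]
det M = 3/2; M⁻¹ = [-4/51 10/17 0; -15/17 -32/17 0; 0 0 1]
M⁻¹ · (1035/68, -110/17)ᵀ = (-5, -5/4)ᵀ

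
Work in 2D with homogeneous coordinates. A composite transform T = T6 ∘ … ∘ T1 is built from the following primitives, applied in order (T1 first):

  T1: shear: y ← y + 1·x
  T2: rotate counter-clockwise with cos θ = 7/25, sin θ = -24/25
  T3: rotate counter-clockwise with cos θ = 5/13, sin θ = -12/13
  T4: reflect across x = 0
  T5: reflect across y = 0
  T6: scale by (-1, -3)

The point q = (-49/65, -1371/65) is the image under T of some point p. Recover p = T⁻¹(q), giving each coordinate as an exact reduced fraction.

p = (5, 0)

T1 = [1 0 0; 1 1 0; 0 0 1]
T2·T1 = [31/25 24/25 0; -17/25 7/25 0; 0 0 1]
T3·…·T1 = [-49/325 204/325 0; -457/325 -253/325 0; 0 0 1]
T4·…·T1 = [49/325 -204/325 0; -457/325 -253/325 0; 0 0 1]
T5·…·T1 = [49/325 -204/325 0; 457/325 253/325 0; 0 0 1]
T6·…·T1 = [-49/325 204/325 0; -1371/325 -759/325 0; 0 0 1]
det M = 3; M⁻¹ = [-253/325 -68/325 0; 457/325 -49/975 0; 0 0 1]
M⁻¹ · (-49/65, -1371/65)ᵀ = (5, 0)ᵀ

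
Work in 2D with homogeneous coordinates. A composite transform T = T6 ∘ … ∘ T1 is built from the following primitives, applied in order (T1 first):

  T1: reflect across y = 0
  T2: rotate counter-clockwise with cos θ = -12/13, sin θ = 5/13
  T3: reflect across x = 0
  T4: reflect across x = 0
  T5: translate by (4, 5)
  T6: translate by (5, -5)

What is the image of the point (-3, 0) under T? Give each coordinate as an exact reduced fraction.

T(p) = (153/13, -15/13)

T1 reflect across y = 0: (-3, 0) → (-3, 0)
T2 rotate counter-clockwise with cos θ = -12/13, sin θ = 5/13: (-3, 0) → (36/13, -15/13)
T3 reflect across x = 0: (36/13, -15/13) → (-36/13, -15/13)
T4 reflect across x = 0: (-36/13, -15/13) → (36/13, -15/13)
T5 translate by (4, 5): (36/13, -15/13) → (88/13, 50/13)
T6 translate by (5, -5): (88/13, 50/13) → (153/13, -15/13)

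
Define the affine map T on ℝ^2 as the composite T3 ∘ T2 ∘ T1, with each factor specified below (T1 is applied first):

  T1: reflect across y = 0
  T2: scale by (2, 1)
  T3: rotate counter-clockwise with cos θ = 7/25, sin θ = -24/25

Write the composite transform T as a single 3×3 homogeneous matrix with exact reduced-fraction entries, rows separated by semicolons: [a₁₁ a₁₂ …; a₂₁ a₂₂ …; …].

T1 = [1 0 0; 0 -1 0; 0 0 1]
T2·T1 = [2 0 0; 0 -1 0; 0 0 1]
T3·…·T1 = [14/25 -24/25 0; -48/25 -7/25 0; 0 0 1]

T = [14/25 -24/25 0; -48/25 -7/25 0; 0 0 1]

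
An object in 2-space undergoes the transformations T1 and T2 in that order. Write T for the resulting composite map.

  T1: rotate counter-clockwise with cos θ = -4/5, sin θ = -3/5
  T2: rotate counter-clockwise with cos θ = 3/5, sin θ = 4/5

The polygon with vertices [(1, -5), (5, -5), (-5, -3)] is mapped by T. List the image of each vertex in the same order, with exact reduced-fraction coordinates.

image vertices: (-5, -1), (-5, -5), (-3, 5)

T1 rotate counter-clockwise with cos θ = -4/5, sin θ = -3/5: (1, -5) → (-19/5, 17/5); (5, -5) → (-7, 1); (-5, -3) → (11/5, 27/5)
T2 rotate counter-clockwise with cos θ = 3/5, sin θ = 4/5: (-19/5, 17/5) → (-5, -1); (-7, 1) → (-5, -5); (11/5, 27/5) → (-3, 5)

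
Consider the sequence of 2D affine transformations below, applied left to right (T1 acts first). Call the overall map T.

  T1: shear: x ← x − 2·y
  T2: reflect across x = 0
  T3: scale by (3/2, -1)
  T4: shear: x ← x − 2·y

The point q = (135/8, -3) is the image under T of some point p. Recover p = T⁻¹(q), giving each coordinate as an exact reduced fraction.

T1 = [1 -2 0; 0 1 0; 0 0 1]
T2·T1 = [-1 2 0; 0 1 0; 0 0 1]
T3·…·T1 = [-3/2 3 0; 0 -1 0; 0 0 1]
T4·…·T1 = [-3/2 5 0; 0 -1 0; 0 0 1]
det M = 3/2; M⁻¹ = [-2/3 -10/3 0; 0 -1 0; 0 0 1]
M⁻¹ · (135/8, -3)ᵀ = (-5/4, 3)ᵀ

p = (-5/4, 3)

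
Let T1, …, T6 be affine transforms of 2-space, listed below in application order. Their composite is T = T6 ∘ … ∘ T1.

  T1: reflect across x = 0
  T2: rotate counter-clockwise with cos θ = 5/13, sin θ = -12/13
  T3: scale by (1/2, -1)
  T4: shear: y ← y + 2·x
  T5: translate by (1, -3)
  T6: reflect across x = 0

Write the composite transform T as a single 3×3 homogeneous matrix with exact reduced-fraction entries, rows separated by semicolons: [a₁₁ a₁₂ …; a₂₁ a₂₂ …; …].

T = [5/26 -6/13 -1; -17/13 7/13 -3; 0 0 1]

T1 = [-1 0 0; 0 1 0; 0 0 1]
T2·T1 = [-5/13 12/13 0; 12/13 5/13 0; 0 0 1]
T3·…·T1 = [-5/26 6/13 0; -12/13 -5/13 0; 0 0 1]
T4·…·T1 = [-5/26 6/13 0; -17/13 7/13 0; 0 0 1]
T5·…·T1 = [-5/26 6/13 1; -17/13 7/13 -3; 0 0 1]
T6·…·T1 = [5/26 -6/13 -1; -17/13 7/13 -3; 0 0 1]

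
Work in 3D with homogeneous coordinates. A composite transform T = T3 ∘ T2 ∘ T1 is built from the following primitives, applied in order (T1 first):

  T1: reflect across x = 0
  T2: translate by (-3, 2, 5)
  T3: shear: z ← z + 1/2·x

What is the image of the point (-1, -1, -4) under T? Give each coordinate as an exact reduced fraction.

T(p) = (-2, 1, 0)

T1 reflect across x = 0: (-1, -1, -4) → (1, -1, -4)
T2 translate by (-3, 2, 5): (1, -1, -4) → (-2, 1, 1)
T3 shear: z ← z + 1/2·x: (-2, 1, 1) → (-2, 1, 0)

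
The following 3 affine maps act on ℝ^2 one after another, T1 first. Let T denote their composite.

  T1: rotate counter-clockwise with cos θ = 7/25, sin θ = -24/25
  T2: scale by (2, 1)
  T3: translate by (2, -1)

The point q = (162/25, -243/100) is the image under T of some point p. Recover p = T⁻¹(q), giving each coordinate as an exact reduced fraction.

p = (2, 7/4)

T1 = [7/25 24/25 0; -24/25 7/25 0; 0 0 1]
T2·T1 = [14/25 48/25 0; -24/25 7/25 0; 0 0 1]
T3·…·T1 = [14/25 48/25 2; -24/25 7/25 -1; 0 0 1]
det M = 2; M⁻¹ = [7/50 -24/25 -31/25; 12/25 7/25 -17/25; 0 0 1]
M⁻¹ · (162/25, -243/100)ᵀ = (2, 7/4)ᵀ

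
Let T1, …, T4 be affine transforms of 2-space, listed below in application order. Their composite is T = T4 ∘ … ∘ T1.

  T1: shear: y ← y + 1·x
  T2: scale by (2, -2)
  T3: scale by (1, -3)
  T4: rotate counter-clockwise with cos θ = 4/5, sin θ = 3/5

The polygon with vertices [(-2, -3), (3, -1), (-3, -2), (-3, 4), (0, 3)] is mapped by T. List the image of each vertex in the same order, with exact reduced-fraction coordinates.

T1 shear: y ← y + 1·x: (-2, -3) → (-2, -5); (3, -1) → (3, 2); (-3, -2) → (-3, -5); (-3, 4) → (-3, 1); (0, 3) → (0, 3)
T2 scale by (2, -2): (-2, -5) → (-4, 10); (3, 2) → (6, -4); (-3, -5) → (-6, 10); (-3, 1) → (-6, -2); (0, 3) → (0, -6)
T3 scale by (1, -3): (-4, 10) → (-4, -30); (6, -4) → (6, 12); (-6, 10) → (-6, -30); (-6, -2) → (-6, 6); (0, -6) → (0, 18)
T4 rotate counter-clockwise with cos θ = 4/5, sin θ = 3/5: (-4, -30) → (74/5, -132/5); (6, 12) → (-12/5, 66/5); (-6, -30) → (66/5, -138/5); (-6, 6) → (-42/5, 6/5); (0, 18) → (-54/5, 72/5)

image vertices: (74/5, -132/5), (-12/5, 66/5), (66/5, -138/5), (-42/5, 6/5), (-54/5, 72/5)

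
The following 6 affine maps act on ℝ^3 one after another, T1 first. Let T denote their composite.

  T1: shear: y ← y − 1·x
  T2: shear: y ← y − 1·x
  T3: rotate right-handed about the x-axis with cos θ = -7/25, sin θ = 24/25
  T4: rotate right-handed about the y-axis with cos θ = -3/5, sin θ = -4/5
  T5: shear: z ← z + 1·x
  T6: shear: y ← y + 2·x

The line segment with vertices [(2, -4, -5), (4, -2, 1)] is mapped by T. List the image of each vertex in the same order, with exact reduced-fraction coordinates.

image vertices: (478/125, 1836/125, 1149/125), (688/125, 1606/125, 1829/125)

T1 shear: y ← y − 1·x: (2, -4, -5) → (2, -6, -5); (4, -2, 1) → (4, -6, 1)
T2 shear: y ← y − 1·x: (2, -6, -5) → (2, -8, -5); (4, -6, 1) → (4, -10, 1)
T3 rotate right-handed about the x-axis with cos θ = -7/25, sin θ = 24/25: (2, -8, -5) → (2, 176/25, -157/25); (4, -10, 1) → (4, 46/25, -247/25)
T4 rotate right-handed about the y-axis with cos θ = -3/5, sin θ = -4/5: (2, 176/25, -157/25) → (478/125, 176/25, 671/125); (4, 46/25, -247/25) → (688/125, 46/25, 1141/125)
T5 shear: z ← z + 1·x: (478/125, 176/25, 671/125) → (478/125, 176/25, 1149/125); (688/125, 46/25, 1141/125) → (688/125, 46/25, 1829/125)
T6 shear: y ← y + 2·x: (478/125, 176/25, 1149/125) → (478/125, 1836/125, 1149/125); (688/125, 46/25, 1829/125) → (688/125, 1606/125, 1829/125)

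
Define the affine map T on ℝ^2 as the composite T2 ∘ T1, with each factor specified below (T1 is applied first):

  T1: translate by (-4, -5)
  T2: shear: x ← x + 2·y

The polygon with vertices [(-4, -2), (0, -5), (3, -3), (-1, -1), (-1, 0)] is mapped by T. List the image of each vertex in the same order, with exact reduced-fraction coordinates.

T1 translate by (-4, -5): (-4, -2) → (-8, -7); (0, -5) → (-4, -10); (3, -3) → (-1, -8); (-1, -1) → (-5, -6); (-1, 0) → (-5, -5)
T2 shear: x ← x + 2·y: (-8, -7) → (-22, -7); (-4, -10) → (-24, -10); (-1, -8) → (-17, -8); (-5, -6) → (-17, -6); (-5, -5) → (-15, -5)

image vertices: (-22, -7), (-24, -10), (-17, -8), (-17, -6), (-15, -5)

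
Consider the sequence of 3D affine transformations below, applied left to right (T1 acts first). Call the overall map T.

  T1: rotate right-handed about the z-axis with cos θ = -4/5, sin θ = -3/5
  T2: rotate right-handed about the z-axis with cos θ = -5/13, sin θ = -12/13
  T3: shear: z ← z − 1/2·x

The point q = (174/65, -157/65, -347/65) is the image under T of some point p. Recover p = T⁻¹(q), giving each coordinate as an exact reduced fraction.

T1 = [-4/5 3/5 0 0; -3/5 -4/5 0 0; 0 0 1 0; 0 0 0 1]
T2·T1 = [-16/65 -63/65 0 0; 63/65 -16/65 0 0; 0 0 1 0; 0 0 0 1]
T3·…·T1 = [-16/65 -63/65 0 0; 63/65 -16/65 0 0; 8/65 63/130 1 0; 0 0 0 1]
det M = 1; M⁻¹ = [-16/65 63/65 0 0; -63/65 -16/65 0 0; 1/2 0 1 0; 0 0 0 1]
M⁻¹ · (174/65, -157/65, -347/65)ᵀ = (-3, -2, -4)ᵀ

p = (-3, -2, -4)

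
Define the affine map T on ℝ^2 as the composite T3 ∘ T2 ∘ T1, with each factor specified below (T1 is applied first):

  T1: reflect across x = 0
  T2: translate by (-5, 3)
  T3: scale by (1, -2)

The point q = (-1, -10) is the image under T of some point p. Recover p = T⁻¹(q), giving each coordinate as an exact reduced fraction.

p = (-4, 2)

T1 = [-1 0 0; 0 1 0; 0 0 1]
T2·T1 = [-1 0 -5; 0 1 3; 0 0 1]
T3·…·T1 = [-1 0 -5; 0 -2 -6; 0 0 1]
det M = 2; M⁻¹ = [-1 0 -5; 0 -1/2 -3; 0 0 1]
M⁻¹ · (-1, -10)ᵀ = (-4, 2)ᵀ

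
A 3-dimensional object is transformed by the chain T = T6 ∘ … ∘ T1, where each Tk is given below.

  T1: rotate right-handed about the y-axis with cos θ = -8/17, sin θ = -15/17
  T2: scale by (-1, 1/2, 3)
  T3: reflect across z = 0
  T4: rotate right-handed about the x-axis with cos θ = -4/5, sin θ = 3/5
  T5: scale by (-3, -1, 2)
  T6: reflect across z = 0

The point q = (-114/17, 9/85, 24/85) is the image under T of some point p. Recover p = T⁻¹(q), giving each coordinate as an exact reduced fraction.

T1 = [-8/17 0 -15/17 0; 0 1 0 0; 15/17 0 -8/17 0; 0 0 0 1]
T2·T1 = [8/17 0 15/17 0; 0 1/2 0 0; 45/17 0 -24/17 0; 0 0 0 1]
T3·…·T1 = [8/17 0 15/17 0; 0 1/2 0 0; -45/17 0 24/17 0; 0 0 0 1]
T4·…·T1 = [8/17 0 15/17 0; 27/17 -2/5 -72/85 0; 36/17 3/10 -96/85 0; 0 0 0 1]
T5·…·T1 = [-24/17 0 -45/17 0; -27/17 2/5 72/85 0; 72/17 3/5 -192/85 0; 0 0 0 1]
T6·…·T1 = [-24/17 0 -45/17 0; -27/17 2/5 72/85 0; -72/17 -3/5 192/85 0; 0 0 0 1]
det M = -9; M⁻¹ = [-8/51 -3/17 -2/17 0; 0 8/5 -3/5 0; -5/17 8/85 16/255 0; 0 0 0 1]
M⁻¹ · (-114/17, 9/85, 24/85)ᵀ = (1, 0, 2)ᵀ

p = (1, 0, 2)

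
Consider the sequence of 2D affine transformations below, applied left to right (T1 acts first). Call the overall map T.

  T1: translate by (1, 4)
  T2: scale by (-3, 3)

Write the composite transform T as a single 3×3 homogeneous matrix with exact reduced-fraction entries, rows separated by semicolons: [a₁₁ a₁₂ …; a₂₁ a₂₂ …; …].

T1 = [1 0 1; 0 1 4; 0 0 1]
T2·T1 = [-3 0 -3; 0 3 12; 0 0 1]

T = [-3 0 -3; 0 3 12; 0 0 1]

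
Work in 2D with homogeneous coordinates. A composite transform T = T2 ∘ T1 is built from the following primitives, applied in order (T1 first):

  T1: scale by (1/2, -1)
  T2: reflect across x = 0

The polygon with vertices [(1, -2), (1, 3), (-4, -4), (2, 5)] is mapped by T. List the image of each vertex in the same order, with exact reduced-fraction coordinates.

image vertices: (-1/2, 2), (-1/2, -3), (2, 4), (-1, -5)

T1 scale by (1/2, -1): (1, -2) → (1/2, 2); (1, 3) → (1/2, -3); (-4, -4) → (-2, 4); (2, 5) → (1, -5)
T2 reflect across x = 0: (1/2, 2) → (-1/2, 2); (1/2, -3) → (-1/2, -3); (-2, 4) → (2, 4); (1, -5) → (-1, -5)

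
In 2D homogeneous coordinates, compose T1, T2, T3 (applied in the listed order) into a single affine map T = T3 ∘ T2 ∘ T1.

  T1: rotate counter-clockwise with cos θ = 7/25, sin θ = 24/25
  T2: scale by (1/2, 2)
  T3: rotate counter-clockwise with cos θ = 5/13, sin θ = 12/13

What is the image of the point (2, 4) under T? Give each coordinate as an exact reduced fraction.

T(p) = (-2029/325, 268/325)

T1 rotate counter-clockwise with cos θ = 7/25, sin θ = 24/25: (2, 4) → (-82/25, 76/25)
T2 scale by (1/2, 2): (-82/25, 76/25) → (-41/25, 152/25)
T3 rotate counter-clockwise with cos θ = 5/13, sin θ = 12/13: (-41/25, 152/25) → (-2029/325, 268/325)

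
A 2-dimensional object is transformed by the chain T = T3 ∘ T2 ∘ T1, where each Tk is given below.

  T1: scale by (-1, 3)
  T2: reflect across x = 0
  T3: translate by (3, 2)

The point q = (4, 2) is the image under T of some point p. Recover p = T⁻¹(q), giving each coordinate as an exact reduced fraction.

p = (1, 0)

T1 = [-1 0 0; 0 3 0; 0 0 1]
T2·T1 = [1 0 0; 0 3 0; 0 0 1]
T3·…·T1 = [1 0 3; 0 3 2; 0 0 1]
det M = 3; M⁻¹ = [1 0 -3; 0 1/3 -2/3; 0 0 1]
M⁻¹ · (4, 2)ᵀ = (1, 0)ᵀ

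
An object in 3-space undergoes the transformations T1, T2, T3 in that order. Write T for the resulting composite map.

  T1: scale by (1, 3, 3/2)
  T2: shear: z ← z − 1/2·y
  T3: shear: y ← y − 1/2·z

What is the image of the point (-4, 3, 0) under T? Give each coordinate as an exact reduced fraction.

T(p) = (-4, 45/4, -9/2)

T1 scale by (1, 3, 3/2): (-4, 3, 0) → (-4, 9, 0)
T2 shear: z ← z − 1/2·y: (-4, 9, 0) → (-4, 9, -9/2)
T3 shear: y ← y − 1/2·z: (-4, 9, -9/2) → (-4, 45/4, -9/2)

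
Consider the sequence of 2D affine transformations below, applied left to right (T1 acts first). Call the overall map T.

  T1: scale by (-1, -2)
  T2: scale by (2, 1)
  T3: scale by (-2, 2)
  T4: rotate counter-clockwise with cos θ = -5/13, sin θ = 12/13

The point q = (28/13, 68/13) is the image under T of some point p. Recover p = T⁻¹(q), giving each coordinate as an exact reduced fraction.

T1 = [-1 0 0; 0 -2 0; 0 0 1]
T2·T1 = [-2 0 0; 0 -2 0; 0 0 1]
T3·…·T1 = [4 0 0; 0 -4 0; 0 0 1]
T4·…·T1 = [-20/13 48/13 0; 48/13 20/13 0; 0 0 1]
det M = -16; M⁻¹ = [-5/52 3/13 0; 3/13 5/52 0; 0 0 1]
M⁻¹ · (28/13, 68/13)ᵀ = (1, 1)ᵀ

p = (1, 1)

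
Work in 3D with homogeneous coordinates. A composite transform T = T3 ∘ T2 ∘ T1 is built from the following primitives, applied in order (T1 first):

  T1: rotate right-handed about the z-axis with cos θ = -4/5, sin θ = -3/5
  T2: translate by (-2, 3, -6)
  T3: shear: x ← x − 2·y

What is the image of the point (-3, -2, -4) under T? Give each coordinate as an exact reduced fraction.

T(p) = (-68/5, 32/5, -10)

T1 rotate right-handed about the z-axis with cos θ = -4/5, sin θ = -3/5: (-3, -2, -4) → (6/5, 17/5, -4)
T2 translate by (-2, 3, -6): (6/5, 17/5, -4) → (-4/5, 32/5, -10)
T3 shear: x ← x − 2·y: (-4/5, 32/5, -10) → (-68/5, 32/5, -10)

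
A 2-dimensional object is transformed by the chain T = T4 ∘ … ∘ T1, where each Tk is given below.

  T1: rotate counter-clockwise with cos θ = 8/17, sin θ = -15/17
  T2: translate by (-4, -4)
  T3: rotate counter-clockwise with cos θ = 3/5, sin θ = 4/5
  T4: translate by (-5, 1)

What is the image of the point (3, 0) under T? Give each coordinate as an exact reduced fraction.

T1 rotate counter-clockwise with cos θ = 8/17, sin θ = -15/17: (3, 0) → (24/17, -45/17)
T2 translate by (-4, -4): (24/17, -45/17) → (-44/17, -113/17)
T3 rotate counter-clockwise with cos θ = 3/5, sin θ = 4/5: (-44/17, -113/17) → (64/17, -103/17)
T4 translate by (-5, 1): (64/17, -103/17) → (-21/17, -86/17)

T(p) = (-21/17, -86/17)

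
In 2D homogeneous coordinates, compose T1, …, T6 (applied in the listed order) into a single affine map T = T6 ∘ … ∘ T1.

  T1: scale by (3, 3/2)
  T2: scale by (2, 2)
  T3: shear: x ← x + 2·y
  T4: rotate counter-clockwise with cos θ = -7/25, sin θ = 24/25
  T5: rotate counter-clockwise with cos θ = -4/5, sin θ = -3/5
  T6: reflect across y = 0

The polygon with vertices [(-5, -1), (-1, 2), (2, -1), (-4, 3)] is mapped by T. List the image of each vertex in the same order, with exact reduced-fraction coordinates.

T1 scale by (3, 3/2): (-5, -1) → (-15, -3/2); (-1, 2) → (-3, 3); (2, -1) → (6, -3/2); (-4, 3) → (-12, 9/2)
T2 scale by (2, 2): (-15, -3/2) → (-30, -3); (-3, 3) → (-6, 6); (6, -3/2) → (12, -3); (-12, 9/2) → (-24, 9)
T3 shear: x ← x + 2·y: (-30, -3) → (-36, -3); (-6, 6) → (6, 6); (12, -3) → (6, -3); (-24, 9) → (-6, 9)
T4 rotate counter-clockwise with cos θ = -7/25, sin θ = 24/25: (-36, -3) → (324/25, -843/25); (6, 6) → (-186/25, 102/25); (6, -3) → (6/5, 33/5); (-6, 9) → (-174/25, -207/25)
T5 rotate counter-clockwise with cos θ = -4/5, sin θ = -3/5: (324/25, -843/25) → (-153/5, 96/5); (-186/25, 102/25) → (42/5, 6/5); (6/5, 33/5) → (3, -6); (-174/25, -207/25) → (3/5, 54/5)
T6 reflect across y = 0: (-153/5, 96/5) → (-153/5, -96/5); (42/5, 6/5) → (42/5, -6/5); (3, -6) → (3, 6); (3/5, 54/5) → (3/5, -54/5)

image vertices: (-153/5, -96/5), (42/5, -6/5), (3, 6), (3/5, -54/5)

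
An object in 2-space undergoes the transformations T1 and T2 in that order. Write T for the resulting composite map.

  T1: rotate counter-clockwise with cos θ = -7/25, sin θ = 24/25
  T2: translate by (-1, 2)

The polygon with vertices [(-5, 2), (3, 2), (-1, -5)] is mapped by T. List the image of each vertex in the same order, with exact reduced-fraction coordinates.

T1 rotate counter-clockwise with cos θ = -7/25, sin θ = 24/25: (-5, 2) → (-13/25, -134/25); (3, 2) → (-69/25, 58/25); (-1, -5) → (127/25, 11/25)
T2 translate by (-1, 2): (-13/25, -134/25) → (-38/25, -84/25); (-69/25, 58/25) → (-94/25, 108/25); (127/25, 11/25) → (102/25, 61/25)

image vertices: (-38/25, -84/25), (-94/25, 108/25), (102/25, 61/25)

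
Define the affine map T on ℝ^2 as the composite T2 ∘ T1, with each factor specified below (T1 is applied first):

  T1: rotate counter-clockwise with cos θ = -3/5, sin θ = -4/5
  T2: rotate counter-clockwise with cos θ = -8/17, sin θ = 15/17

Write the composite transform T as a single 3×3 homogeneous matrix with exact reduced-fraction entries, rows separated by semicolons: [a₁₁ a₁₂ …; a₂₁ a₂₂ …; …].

T = [84/85 13/85 0; -13/85 84/85 0; 0 0 1]

T1 = [-3/5 4/5 0; -4/5 -3/5 0; 0 0 1]
T2·T1 = [84/85 13/85 0; -13/85 84/85 0; 0 0 1]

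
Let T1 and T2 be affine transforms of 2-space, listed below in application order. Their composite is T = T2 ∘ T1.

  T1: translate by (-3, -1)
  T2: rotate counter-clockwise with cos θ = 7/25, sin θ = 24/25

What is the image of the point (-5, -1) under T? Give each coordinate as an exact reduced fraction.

T1 translate by (-3, -1): (-5, -1) → (-8, -2)
T2 rotate counter-clockwise with cos θ = 7/25, sin θ = 24/25: (-8, -2) → (-8/25, -206/25)

T(p) = (-8/25, -206/25)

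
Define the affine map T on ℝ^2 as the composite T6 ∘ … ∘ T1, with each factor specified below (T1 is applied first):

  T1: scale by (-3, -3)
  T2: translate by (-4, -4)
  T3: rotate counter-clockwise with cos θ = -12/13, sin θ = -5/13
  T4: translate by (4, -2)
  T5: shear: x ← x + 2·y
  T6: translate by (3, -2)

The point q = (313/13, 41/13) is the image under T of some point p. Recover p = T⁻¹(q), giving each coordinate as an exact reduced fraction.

T1 = [-3 0 0; 0 -3 0; 0 0 1]
T2·T1 = [-3 0 -4; 0 -3 -4; 0 0 1]
T3·…·T1 = [36/13 -15/13 28/13; 15/13 36/13 68/13; 0 0 1]
T4·…·T1 = [36/13 -15/13 80/13; 15/13 36/13 42/13; 0 0 1]
T5·…·T1 = [66/13 57/13 164/13; 15/13 36/13 42/13; 0 0 1]
T6·…·T1 = [66/13 57/13 203/13; 15/13 36/13 16/13; 0 0 1]
det M = 9; M⁻¹ = [4/13 -19/39 -164/39; -5/39 22/39 17/13; 0 0 1]
M⁻¹ · (313/13, 41/13)ᵀ = (5/3, 0)ᵀ

p = (5/3, 0)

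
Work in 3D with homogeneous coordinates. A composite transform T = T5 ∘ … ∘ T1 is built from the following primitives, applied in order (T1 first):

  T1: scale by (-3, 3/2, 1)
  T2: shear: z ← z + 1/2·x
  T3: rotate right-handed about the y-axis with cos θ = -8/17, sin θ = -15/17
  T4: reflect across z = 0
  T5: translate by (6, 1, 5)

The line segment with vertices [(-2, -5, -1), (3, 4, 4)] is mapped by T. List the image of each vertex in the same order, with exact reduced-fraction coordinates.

T1 scale by (-3, 3/2, 1): (-2, -5, -1) → (6, -15/2, -1); (3, 4, 4) → (-9, 6, 4)
T2 shear: z ← z + 1/2·x: (6, -15/2, -1) → (6, -15/2, 2); (-9, 6, 4) → (-9, 6, -1/2)
T3 rotate right-handed about the y-axis with cos θ = -8/17, sin θ = -15/17: (6, -15/2, 2) → (-78/17, -15/2, 74/17); (-9, 6, -1/2) → (159/34, 6, -131/17)
T4 reflect across z = 0: (-78/17, -15/2, 74/17) → (-78/17, -15/2, -74/17); (159/34, 6, -131/17) → (159/34, 6, 131/17)
T5 translate by (6, 1, 5): (-78/17, -15/2, -74/17) → (24/17, -13/2, 11/17); (159/34, 6, 131/17) → (363/34, 7, 216/17)

image vertices: (24/17, -13/2, 11/17), (363/34, 7, 216/17)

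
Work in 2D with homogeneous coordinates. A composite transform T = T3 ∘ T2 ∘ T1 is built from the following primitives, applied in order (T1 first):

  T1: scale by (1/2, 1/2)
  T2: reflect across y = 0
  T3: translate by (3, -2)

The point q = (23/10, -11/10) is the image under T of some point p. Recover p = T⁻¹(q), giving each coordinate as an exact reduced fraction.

p = (-7/5, -9/5)

T1 = [1/2 0 0; 0 1/2 0; 0 0 1]
T2·T1 = [1/2 0 0; 0 -1/2 0; 0 0 1]
T3·…·T1 = [1/2 0 3; 0 -1/2 -2; 0 0 1]
det M = -1/4; M⁻¹ = [2 0 -6; 0 -2 -4; 0 0 1]
M⁻¹ · (23/10, -11/10)ᵀ = (-7/5, -9/5)ᵀ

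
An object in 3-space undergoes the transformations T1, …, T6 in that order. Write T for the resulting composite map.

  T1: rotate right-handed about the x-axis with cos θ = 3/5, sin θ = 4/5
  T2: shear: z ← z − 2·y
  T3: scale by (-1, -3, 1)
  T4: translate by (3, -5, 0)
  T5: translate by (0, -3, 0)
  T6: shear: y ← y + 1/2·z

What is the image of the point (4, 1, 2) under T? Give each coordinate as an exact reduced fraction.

T(p) = (-1, -3, 4)

T1 rotate right-handed about the x-axis with cos θ = 3/5, sin θ = 4/5: (4, 1, 2) → (4, -1, 2)
T2 shear: z ← z − 2·y: (4, -1, 2) → (4, -1, 4)
T3 scale by (-1, -3, 1): (4, -1, 4) → (-4, 3, 4)
T4 translate by (3, -5, 0): (-4, 3, 4) → (-1, -2, 4)
T5 translate by (0, -3, 0): (-1, -2, 4) → (-1, -5, 4)
T6 shear: y ← y + 1/2·z: (-1, -5, 4) → (-1, -3, 4)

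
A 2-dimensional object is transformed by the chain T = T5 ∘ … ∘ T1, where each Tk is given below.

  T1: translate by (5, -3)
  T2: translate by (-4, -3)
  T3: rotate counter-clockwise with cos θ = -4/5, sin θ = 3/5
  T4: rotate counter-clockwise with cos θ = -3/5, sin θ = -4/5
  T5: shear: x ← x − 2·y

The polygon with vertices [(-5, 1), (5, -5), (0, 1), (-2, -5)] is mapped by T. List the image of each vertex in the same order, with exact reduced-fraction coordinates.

T1 translate by (5, -3): (-5, 1) → (0, -2); (5, -5) → (10, -8); (0, 1) → (5, -2); (-2, -5) → (3, -8)
T2 translate by (-4, -3): (0, -2) → (-4, -5); (10, -8) → (6, -11); (5, -2) → (1, -5); (3, -8) → (-1, -11)
T3 rotate counter-clockwise with cos θ = -4/5, sin θ = 3/5: (-4, -5) → (31/5, 8/5); (6, -11) → (9/5, 62/5); (1, -5) → (11/5, 23/5); (-1, -11) → (37/5, 41/5)
T4 rotate counter-clockwise with cos θ = -3/5, sin θ = -4/5: (31/5, 8/5) → (-61/25, -148/25); (9/5, 62/5) → (221/25, -222/25); (11/5, 23/5) → (59/25, -113/25); (37/5, 41/5) → (53/25, -271/25)
T5 shear: x ← x − 2·y: (-61/25, -148/25) → (47/5, -148/25); (221/25, -222/25) → (133/5, -222/25); (59/25, -113/25) → (57/5, -113/25); (53/25, -271/25) → (119/5, -271/25)

image vertices: (47/5, -148/25), (133/5, -222/25), (57/5, -113/25), (119/5, -271/25)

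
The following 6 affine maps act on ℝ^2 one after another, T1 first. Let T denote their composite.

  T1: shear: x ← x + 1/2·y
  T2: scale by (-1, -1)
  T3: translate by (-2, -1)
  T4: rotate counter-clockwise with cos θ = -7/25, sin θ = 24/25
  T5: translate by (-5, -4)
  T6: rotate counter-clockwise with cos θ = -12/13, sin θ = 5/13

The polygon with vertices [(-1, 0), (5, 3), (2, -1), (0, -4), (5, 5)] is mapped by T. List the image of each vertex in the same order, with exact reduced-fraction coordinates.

image vertices: (1713/325, 934/325), (78/25, 533/50), (2126/325, 3411/650), (2969/325, 467/325), (404/325, 7719/650)

T1 shear: x ← x + 1/2·y: (-1, 0) → (-1, 0); (5, 3) → (13/2, 3); (2, -1) → (3/2, -1); (0, -4) → (-2, -4); (5, 5) → (15/2, 5)
T2 scale by (-1, -1): (-1, 0) → (1, 0); (13/2, 3) → (-13/2, -3); (3/2, -1) → (-3/2, 1); (-2, -4) → (2, 4); (15/2, 5) → (-15/2, -5)
T3 translate by (-2, -1): (1, 0) → (-1, -1); (-13/2, -3) → (-17/2, -4); (-3/2, 1) → (-7/2, 0); (2, 4) → (0, 3); (-15/2, -5) → (-19/2, -6)
T4 rotate counter-clockwise with cos θ = -7/25, sin θ = 24/25: (-1, -1) → (31/25, -17/25); (-17/2, -4) → (311/50, -176/25); (-7/2, 0) → (49/50, -84/25); (0, 3) → (-72/25, -21/25); (-19/2, -6) → (421/50, -186/25)
T5 translate by (-5, -4): (31/25, -17/25) → (-94/25, -117/25); (311/50, -176/25) → (61/50, -276/25); (49/50, -84/25) → (-201/50, -184/25); (-72/25, -21/25) → (-197/25, -121/25); (421/50, -186/25) → (171/50, -286/25)
T6 rotate counter-clockwise with cos θ = -12/13, sin θ = 5/13: (-94/25, -117/25) → (1713/325, 934/325); (61/50, -276/25) → (78/25, 533/50); (-201/50, -184/25) → (2126/325, 3411/650); (-197/25, -121/25) → (2969/325, 467/325); (171/50, -286/25) → (404/325, 7719/650)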